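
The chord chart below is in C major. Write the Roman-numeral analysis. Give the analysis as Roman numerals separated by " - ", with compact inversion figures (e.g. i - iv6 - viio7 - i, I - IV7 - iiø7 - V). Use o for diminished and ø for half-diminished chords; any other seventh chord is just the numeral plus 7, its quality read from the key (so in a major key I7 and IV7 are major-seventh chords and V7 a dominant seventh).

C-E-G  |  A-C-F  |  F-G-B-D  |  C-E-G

I - IV6 - V42 - I

C-E-G: root C is the tonic; major triad there is I.
A-C-F: major triad on F = scale degree 4 → IV6.
F-G-B-D: root G is the dominant; dominant seventh chord there is V42.
C-E-G: root C is the tonic; major triad there is I.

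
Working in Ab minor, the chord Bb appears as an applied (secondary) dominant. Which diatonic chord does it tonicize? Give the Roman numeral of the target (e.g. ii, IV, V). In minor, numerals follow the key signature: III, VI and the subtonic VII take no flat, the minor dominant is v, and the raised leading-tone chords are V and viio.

V

The chord is a major triad on Bb.
A dominant resolves down a perfect fifth: Bb → Eb. In Ab minor, Eb is scale degree 5, i.e. V.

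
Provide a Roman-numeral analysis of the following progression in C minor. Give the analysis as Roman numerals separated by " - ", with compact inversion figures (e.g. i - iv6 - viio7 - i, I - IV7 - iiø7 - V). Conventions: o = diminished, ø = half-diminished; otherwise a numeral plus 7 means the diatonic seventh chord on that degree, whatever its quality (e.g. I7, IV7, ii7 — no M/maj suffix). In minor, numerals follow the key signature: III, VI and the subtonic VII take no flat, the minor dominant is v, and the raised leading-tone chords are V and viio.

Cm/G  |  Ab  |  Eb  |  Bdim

Cm/G has root C, degree 1 in C minor, so i64.
Ab: major triad on Ab = scale degree 6 → VI.
Eb: major triad on Eb = scale degree 3 → III.
Bdim: root B is the leading tone; diminished triad there is viio.

i64 - VI - III - viio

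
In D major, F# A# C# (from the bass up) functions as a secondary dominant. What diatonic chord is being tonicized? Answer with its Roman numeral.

vi

The chord is a major triad on F#.
A dominant resolves down a perfect fifth: F# → B. In D major, B is scale degree 6, i.e. vi.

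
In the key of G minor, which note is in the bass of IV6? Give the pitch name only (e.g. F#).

IV in G minor has root C; the chord is C-E-G.
The figure 6 means first inversion — the third is in the bass.

E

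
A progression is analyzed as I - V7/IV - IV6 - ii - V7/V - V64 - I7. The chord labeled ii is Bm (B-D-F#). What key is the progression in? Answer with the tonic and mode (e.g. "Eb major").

A major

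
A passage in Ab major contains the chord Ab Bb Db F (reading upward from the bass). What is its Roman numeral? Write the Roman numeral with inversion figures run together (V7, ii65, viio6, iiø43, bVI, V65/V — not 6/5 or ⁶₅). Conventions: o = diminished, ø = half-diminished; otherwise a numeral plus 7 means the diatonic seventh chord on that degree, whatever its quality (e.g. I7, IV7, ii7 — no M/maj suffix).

ii42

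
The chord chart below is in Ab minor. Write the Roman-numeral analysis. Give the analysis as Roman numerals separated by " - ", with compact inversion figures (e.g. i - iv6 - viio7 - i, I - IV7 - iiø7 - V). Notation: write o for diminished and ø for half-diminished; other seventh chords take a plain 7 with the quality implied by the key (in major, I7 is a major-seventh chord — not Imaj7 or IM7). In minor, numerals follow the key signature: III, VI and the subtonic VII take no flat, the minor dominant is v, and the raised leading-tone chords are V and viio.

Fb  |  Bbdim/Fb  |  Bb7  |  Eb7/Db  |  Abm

VI - iio64 - V7/V - V42 - i

Fb: root Fb is the submediant; major triad there is VI.
Bbdim/Fb: root Bb is the supertonic; diminished triad there is iio64.
Bb7 is the secondary dominant of V (dominant seventh chord on Bb): V7/V.
Eb7/Db: root Eb is the dominant; dominant seventh chord there is V42.
Abm: minor triad on Ab = scale degree 1 → i.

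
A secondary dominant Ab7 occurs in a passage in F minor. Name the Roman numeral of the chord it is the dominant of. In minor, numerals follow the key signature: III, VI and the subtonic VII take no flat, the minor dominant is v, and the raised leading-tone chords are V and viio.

VI

The chord is a dominant seventh chord on Ab.
A dominant resolves down a perfect fifth: Ab → Db. In F minor, Db is scale degree 6, i.e. VI.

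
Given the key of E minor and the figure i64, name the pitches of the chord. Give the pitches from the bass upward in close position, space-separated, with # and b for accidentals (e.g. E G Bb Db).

The numeral's case and figure indicate a minor triad. In E minor its root, the first degree, is E.
Stacking thirds from E gives E-G-B.
The figured bass 64 indicates second inversion, placing the fifth (B) in the bass: B-E-G.

B E G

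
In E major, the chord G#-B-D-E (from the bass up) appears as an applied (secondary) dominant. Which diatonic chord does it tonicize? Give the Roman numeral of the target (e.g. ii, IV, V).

IV

The chord is a dominant seventh chord on E.
A dominant resolves down a perfect fifth: E → A. In E major, A is scale degree 4, i.e. IV.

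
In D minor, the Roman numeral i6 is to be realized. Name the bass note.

F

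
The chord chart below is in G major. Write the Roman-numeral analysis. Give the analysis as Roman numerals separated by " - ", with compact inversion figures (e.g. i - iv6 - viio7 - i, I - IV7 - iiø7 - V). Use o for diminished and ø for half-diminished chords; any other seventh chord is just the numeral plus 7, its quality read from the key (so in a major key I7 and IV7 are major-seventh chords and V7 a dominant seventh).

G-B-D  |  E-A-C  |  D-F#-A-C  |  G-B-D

G-B-D has root G, degree 1 in G major, so I.
E-A-C: root A is the supertonic; minor triad there is ii64.
D-F#-A-C: root D is the dominant; dominant seventh chord there is V7.
G-B-D: root G is the tonic; major triad there is I.

I - ii64 - V7 - I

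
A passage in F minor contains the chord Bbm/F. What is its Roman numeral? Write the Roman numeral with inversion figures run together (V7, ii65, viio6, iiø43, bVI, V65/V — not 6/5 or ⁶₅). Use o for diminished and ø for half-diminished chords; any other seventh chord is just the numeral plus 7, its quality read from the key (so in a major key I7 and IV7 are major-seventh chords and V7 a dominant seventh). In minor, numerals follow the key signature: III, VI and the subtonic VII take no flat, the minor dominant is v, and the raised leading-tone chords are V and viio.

The pitches Bb-Db-F form a minor triad rooted on Bb.
In F minor, Bb is the subdominant; the diatonic minor triad there is iv.
With F in the bass the chord is in second inversion, so the figured bass is 64.

iv64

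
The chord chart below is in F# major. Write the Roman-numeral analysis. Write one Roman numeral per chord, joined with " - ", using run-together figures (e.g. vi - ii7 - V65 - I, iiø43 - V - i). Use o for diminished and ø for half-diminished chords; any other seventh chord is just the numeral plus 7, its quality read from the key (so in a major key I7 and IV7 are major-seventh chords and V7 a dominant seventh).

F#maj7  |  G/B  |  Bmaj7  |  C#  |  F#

I7 - bII6 - IV7 - V - I

F#maj7 has root F#, degree 1 in F# major, so I7.
G/B: major triad on G — chromatic; G is the lowered second degree, so this is the Neapolitan sixth, bII6 (third, B, in the bass — hence the 6).
Bmaj7 has root B, degree 4 in F# major, so IV7.
C#: root C# is the dominant; major triad there is V.
F#: major triad on F# = scale degree 1 → I.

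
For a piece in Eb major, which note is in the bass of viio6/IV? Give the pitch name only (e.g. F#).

The applied chord viio6/IV is rooted on G: G-Bb-Db.
The figure 6 means first inversion — the third is in the bass.

Bb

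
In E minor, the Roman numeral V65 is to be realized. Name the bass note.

V in E minor has root B; the chord is B-D#-F#-A.
The figure 65 means first inversion — the third is in the bass.

D#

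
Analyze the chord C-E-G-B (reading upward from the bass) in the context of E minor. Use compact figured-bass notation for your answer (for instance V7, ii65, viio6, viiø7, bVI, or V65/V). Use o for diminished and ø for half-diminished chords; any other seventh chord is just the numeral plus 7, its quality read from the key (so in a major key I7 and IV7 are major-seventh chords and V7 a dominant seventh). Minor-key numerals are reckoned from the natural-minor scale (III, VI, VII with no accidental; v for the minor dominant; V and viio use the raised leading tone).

The pitches C-E-G-B form a major seventh chord rooted on C.
In E minor, C is the submediant; the diatonic major seventh chord there is VI7.

VI7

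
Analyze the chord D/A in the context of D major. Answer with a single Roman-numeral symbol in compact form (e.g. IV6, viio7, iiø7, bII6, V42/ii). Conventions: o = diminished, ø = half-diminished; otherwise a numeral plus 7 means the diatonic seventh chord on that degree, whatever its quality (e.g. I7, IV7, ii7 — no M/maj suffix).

Stacked in thirds the chord is D-F#-A: a major triad on D.
D is scale degree 1 in D major, and a major triad on that degree is written I.
With A in the bass the chord is in second inversion, so the figured bass is 64.

I64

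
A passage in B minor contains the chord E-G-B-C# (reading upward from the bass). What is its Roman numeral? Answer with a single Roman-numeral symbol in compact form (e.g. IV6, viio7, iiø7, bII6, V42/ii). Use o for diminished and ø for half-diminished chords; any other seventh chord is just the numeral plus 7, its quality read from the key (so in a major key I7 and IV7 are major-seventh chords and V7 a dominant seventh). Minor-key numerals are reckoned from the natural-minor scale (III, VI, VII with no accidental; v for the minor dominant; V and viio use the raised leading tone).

The pitches C#-E-G-B form a half-diminished seventh chord rooted on C#.
C# is scale degree 2 in B minor, and a half-diminished seventh chord on that degree is written iiø7.
With E in the bass the chord is in first inversion, so the figured bass is 65.

iiø65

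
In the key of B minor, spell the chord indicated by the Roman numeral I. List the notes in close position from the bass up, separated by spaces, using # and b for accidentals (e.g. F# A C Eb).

I is the major tonic (Picardy third), borrowed from the parallel major. In B minor that root is B.
So the chord is B-D#-F#.

B D# F#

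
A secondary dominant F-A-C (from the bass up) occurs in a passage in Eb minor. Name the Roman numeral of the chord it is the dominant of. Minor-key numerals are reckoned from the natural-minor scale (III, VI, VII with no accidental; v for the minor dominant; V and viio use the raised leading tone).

V

The chord is a major triad on F.
A dominant resolves down a perfect fifth: F → Bb. In Eb minor, Bb is scale degree 5, i.e. V.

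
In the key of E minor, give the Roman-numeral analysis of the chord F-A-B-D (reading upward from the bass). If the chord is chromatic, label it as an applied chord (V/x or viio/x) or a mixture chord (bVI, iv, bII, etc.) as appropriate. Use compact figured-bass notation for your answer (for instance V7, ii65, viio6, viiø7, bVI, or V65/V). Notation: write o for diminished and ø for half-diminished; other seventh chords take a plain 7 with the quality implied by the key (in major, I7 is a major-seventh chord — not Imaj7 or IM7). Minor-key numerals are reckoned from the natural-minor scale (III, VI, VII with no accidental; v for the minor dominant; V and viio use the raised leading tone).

The pitches B-D-F-A form a half-diminished seventh chord rooted on B.
B sits a half step below C (VI in E minor); a diminished chord there is the applied leading-tone chord of VI.
With F in the bass the chord is in second inversion, so the figured bass is 43.

viiø43/VI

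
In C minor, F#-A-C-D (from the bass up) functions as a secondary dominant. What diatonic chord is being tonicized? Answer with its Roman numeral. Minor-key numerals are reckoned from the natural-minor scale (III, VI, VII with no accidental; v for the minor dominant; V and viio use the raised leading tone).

V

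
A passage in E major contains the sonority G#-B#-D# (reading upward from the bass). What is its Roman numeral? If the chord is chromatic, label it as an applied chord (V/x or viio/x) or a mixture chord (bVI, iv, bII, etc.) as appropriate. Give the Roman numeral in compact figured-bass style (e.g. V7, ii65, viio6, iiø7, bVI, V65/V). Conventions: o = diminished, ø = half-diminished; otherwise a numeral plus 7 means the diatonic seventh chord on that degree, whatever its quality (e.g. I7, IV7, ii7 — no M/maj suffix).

V/vi

Stacked in thirds the chord is G#-B#-D#: a major triad on G#.
G# is not a diatonic chord root with this quality in E major, but it lies a perfect fifth above C# (vi), so the chord functions as an applied dominant of vi.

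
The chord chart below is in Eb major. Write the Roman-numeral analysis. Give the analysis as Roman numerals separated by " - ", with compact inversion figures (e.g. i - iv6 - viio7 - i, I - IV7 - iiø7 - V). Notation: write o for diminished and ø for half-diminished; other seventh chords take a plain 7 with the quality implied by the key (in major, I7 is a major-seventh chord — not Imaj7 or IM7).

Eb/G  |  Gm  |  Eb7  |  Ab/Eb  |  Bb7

Eb/G has root Eb, degree 1 in Eb major, so I6.
Gm: minor triad on G = scale degree 3 → iii.
Eb7: a dominant seventh chord on Eb, the applied dominant of IV → V7/IV.
Ab/Eb: root Ab is the subdominant; major triad there is IV64.
Bb7: dominant seventh chord on Bb = scale degree 5 → V7.

I6 - iii - V7/IV - IV64 - V7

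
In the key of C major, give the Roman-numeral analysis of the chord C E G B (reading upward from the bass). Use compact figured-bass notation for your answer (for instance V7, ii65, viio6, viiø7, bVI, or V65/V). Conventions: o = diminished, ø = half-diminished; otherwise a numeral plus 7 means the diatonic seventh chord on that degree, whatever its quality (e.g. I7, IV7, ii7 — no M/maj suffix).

The pitches C-E-G-B form a major seventh chord rooted on C.
C is scale degree 1 in C major, and a major seventh chord on that degree is written I7.

I7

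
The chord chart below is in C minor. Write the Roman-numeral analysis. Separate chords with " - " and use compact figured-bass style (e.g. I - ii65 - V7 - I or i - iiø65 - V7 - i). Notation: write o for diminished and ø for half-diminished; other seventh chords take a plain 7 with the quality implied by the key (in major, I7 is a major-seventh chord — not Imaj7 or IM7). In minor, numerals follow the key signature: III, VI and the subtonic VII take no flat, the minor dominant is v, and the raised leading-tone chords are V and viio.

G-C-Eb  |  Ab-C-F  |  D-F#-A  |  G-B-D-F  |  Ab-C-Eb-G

i64 - iv6 - V/V - V7 - VI7

G-C-Eb has root C, degree 1 in C minor, so i64.
Ab-C-F: minor triad on F = scale degree 4 → iv6.
D-F#-A is the secondary dominant of V (major triad on D): V/V.
G-B-D-F has root G, degree 5 in C minor, so V7.
Ab-C-Eb-G has root Ab, degree 6 in C minor, so VI7.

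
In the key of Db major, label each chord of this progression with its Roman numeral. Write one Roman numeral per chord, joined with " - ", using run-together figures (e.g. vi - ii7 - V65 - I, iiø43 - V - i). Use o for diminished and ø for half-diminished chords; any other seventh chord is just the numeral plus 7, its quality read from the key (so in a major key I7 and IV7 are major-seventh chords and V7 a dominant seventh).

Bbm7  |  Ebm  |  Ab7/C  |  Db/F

Bbm7: root Bb is the submediant; minor seventh chord there is vi7.
Ebm has root Eb, degree 2 in Db major, so ii.
Ab7/C: dominant seventh chord on Ab = scale degree 5 → V65.
Db/F: root Db is the tonic; major triad there is I6.

vi7 - ii - V65 - I6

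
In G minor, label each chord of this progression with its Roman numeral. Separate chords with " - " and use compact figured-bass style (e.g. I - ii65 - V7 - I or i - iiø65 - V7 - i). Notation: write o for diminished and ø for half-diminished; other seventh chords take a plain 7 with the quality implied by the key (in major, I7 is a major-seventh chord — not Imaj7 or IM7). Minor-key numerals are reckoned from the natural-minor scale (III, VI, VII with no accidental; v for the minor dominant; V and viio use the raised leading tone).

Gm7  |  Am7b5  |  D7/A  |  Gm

i7 - iiø7 - V43 - i

Gm7 has root G, degree 1 in G minor, so i7.
Am7b5: root A is the supertonic; half-diminished seventh chord there is iiø7.
D7/A: root D is the dominant; dominant seventh chord there is V43.
Gm has root G, degree 1 in G minor, so i.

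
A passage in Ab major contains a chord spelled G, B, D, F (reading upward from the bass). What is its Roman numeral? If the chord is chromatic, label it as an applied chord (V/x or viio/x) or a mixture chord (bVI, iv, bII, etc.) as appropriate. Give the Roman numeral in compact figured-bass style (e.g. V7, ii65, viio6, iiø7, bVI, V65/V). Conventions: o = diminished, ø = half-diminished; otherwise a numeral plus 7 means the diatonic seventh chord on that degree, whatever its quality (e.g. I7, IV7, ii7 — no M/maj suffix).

V7/iii

Stacked in thirds the chord is G-B-D-F: a dominant seventh chord on G.
G is not a diatonic chord root with this quality in Ab major, but it lies a perfect fifth above C (iii), so the chord functions as an applied dominant of iii.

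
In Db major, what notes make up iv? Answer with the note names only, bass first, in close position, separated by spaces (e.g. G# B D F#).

Gb Bbb Db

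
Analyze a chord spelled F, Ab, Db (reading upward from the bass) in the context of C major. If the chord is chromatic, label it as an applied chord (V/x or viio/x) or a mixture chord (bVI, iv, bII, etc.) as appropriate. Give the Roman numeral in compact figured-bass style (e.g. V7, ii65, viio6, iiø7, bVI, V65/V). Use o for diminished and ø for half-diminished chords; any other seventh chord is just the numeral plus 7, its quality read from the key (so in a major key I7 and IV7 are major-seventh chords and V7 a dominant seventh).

bII6

The pitches Db-F-Ab form a major triad rooted on Db.
Db is the lowered second degree of C major (diatonic 2 would be D). This is the Neapolitan sixth — a major triad on the lowered second degree, here in its customary first inversion.
With F in the bass the chord is in first inversion, so the figured bass is 6.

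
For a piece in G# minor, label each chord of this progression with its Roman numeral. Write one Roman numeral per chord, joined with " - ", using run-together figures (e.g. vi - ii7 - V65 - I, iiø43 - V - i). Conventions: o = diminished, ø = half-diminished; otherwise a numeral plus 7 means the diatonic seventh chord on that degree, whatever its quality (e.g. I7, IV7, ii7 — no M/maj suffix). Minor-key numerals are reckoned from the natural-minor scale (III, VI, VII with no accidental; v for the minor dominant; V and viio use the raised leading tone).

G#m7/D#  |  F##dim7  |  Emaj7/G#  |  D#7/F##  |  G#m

i43 - viio7 - VI65 - V65 - i

G#m7/D#: minor seventh chord on G# = scale degree 1 → i43.
F##dim7 has root F##, degree 7 in G# minor, so viio7.
Emaj7/G#: major seventh chord on E = scale degree 6 → VI65.
D#7/F## has root D#, degree 5 in G# minor, so V65.
G#m: minor triad on G# = scale degree 1 → i.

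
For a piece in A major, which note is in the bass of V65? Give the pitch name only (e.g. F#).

V in A major has root E; the chord is E-G#-B-D.
The figure 65 means first inversion — the third is in the bass.

G#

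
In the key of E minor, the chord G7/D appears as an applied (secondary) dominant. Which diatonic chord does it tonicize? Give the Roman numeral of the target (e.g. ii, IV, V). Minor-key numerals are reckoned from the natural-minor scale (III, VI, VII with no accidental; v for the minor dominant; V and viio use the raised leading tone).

The chord is a dominant seventh chord on G.
A dominant resolves down a perfect fifth: G → C. In E minor, C is scale degree 6, i.e. VI.

VI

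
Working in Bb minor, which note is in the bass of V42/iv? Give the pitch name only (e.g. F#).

The applied chord V42/iv is rooted on Bb: Bb-D-F-Ab.
The figure 42 means third inversion — the seventh is in the bass.

Ab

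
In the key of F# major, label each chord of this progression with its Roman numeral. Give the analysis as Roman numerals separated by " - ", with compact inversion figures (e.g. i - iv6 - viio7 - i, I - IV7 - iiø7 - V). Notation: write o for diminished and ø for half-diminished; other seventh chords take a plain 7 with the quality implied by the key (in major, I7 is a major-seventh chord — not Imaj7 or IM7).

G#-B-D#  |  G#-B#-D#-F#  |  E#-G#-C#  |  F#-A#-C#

ii - V7/V - V6 - I

G#-B-D#: root G# is the supertonic; minor triad there is ii.
G#-B#-D#-F#: a dominant seventh chord on G#, the applied dominant of V → V7/V.
E#-G#-C#: major triad on C# = scale degree 5 → V6.
F#-A#-C# has root F#, degree 1 in F# major, so I.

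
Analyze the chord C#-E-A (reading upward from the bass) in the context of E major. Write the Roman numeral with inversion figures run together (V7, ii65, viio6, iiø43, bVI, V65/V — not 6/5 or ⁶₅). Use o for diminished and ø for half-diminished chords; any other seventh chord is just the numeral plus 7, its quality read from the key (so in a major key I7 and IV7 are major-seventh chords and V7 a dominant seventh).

IV6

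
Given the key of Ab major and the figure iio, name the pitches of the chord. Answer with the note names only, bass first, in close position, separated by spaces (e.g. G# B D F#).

iio is the diminished supertonic triad, borrowed from the parallel minor. In Ab major that root is Bb.
So the chord is Bb-Db-Fb, a diminished triad.

Bb Db Fb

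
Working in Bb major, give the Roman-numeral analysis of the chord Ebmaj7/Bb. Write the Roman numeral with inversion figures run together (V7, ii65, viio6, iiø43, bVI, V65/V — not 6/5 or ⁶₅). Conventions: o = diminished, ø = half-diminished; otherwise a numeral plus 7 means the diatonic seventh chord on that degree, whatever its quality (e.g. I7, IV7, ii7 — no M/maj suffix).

Stacked in thirds the chord is Eb-G-Bb-D: a major seventh chord on Eb.
Eb is scale degree 4 in Bb major, and a major seventh chord on that degree is written IV7.
With Bb in the bass the chord is in second inversion, so the figured bass is 43.

IV43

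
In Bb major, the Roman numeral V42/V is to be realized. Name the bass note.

The applied chord V42/V is rooted on C: C-E-G-Bb.
The figure 42 means third inversion — the seventh is in the bass.

Bb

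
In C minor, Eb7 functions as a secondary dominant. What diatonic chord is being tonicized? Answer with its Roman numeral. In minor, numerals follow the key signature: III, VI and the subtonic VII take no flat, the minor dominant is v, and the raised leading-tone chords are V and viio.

The chord is a dominant seventh chord on Eb.
A dominant resolves down a perfect fifth: Eb → Ab. In C minor, Ab is scale degree 6, i.e. VI.

VI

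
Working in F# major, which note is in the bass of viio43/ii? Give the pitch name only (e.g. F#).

The applied chord viio43/ii is rooted on F##: F##-A#-C#-E.
The figure 43 means second inversion — the fifth is in the bass.

C#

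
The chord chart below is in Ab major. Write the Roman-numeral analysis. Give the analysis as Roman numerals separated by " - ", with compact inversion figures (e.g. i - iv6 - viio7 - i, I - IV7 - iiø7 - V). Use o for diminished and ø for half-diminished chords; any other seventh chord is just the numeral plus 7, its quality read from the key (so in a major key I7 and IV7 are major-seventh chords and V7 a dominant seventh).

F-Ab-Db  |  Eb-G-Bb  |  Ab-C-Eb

IV6 - V - I

F-Ab-Db: root Db is the subdominant; major triad there is IV6.
Eb-G-Bb: major triad on Eb = scale degree 5 → V.
Ab-C-Eb: major triad on Ab = scale degree 1 → I.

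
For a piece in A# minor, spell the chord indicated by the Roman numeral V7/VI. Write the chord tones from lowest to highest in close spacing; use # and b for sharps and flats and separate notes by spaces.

C# E# G# B

The slash means an applied dominant: we want the dominant of VI. In A# minor, VI is F# major, and its dominant is built on C#.
Building a dominant seventh chord on C# gives C#-E#-G#-B.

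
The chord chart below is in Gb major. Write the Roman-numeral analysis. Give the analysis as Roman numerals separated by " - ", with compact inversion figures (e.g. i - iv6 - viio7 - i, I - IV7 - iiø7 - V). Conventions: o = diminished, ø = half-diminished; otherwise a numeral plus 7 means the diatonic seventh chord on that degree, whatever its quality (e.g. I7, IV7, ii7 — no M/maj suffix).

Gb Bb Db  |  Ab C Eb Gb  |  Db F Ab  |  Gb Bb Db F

I - V7/V - V - I7

Gb-Bb-Db has root Gb, degree 1 in Gb major, so I.
Ab-C-Eb-Gb: chromatic; Ab is V of V, so V7/V.
Db-F-Ab has root Db, degree 5 in Gb major, so V.
Gb-Bb-Db-F: major seventh chord on Gb = scale degree 1 → I7.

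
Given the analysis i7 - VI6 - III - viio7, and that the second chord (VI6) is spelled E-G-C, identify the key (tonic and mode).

VI6 is given as E-G-C — a major triad with root C.
VI6 on C implies C is the submediant; that puts the tonic at E, and the uppercase numeral fits minor mode.

E minor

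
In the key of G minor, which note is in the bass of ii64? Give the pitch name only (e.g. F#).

ii in G minor has root A; the chord is A-C-E.
The figure 64 means second inversion — the fifth is in the bass.

E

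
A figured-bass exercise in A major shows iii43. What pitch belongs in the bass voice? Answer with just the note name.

G#

iii in A major has root C#; the chord is C#-E-G#-B.
The figure 43 means second inversion — the fifth is in the bass.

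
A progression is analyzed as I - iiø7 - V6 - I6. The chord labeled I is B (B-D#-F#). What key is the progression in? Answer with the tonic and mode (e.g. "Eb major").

The anchor chord is a major triad on B, labeled I.
If B is scale degree 1 and the mode makes that degree carry a major triad, the tonic is B and the mode is major.

B major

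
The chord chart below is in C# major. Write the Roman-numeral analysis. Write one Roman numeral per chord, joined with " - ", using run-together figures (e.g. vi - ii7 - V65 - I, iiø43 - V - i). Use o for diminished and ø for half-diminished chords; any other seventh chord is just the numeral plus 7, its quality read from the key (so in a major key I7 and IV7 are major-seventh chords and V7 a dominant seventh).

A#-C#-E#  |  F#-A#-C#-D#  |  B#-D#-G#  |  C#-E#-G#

A#-C#-E#: root A# is the submediant; minor triad there is vi.
F#-A#-C#-D#: minor seventh chord on D# = scale degree 2 → ii65.
B#-D#-G#: root G# is the dominant; major triad there is V6.
C#-E#-G#: root C# is the tonic; major triad there is I.

vi - ii65 - V6 - I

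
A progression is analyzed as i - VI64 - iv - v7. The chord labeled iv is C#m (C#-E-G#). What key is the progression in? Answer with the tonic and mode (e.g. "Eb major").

G# minor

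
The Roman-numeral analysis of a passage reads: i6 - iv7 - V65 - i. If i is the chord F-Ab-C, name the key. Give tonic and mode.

The anchor chord is a minor triad on F, labeled i.
If F is scale degree 1 and the mode makes that degree carry a minor triad, the tonic is F and the mode is minor.

F minor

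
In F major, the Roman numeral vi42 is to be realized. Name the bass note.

vi in F major has root D; the chord is D-F-A-C.
The figure 42 means third inversion — the seventh is in the bass.

C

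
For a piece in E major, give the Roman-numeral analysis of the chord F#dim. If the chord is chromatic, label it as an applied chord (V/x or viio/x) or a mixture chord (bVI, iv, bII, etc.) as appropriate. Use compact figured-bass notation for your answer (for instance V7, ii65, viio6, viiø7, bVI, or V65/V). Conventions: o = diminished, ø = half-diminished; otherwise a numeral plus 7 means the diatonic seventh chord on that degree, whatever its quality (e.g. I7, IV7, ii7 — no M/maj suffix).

iio

The pitches F#-A-C form a diminished triad rooted on F#.
F# is the second degree of E major. This is the diminished supertonic triad, borrowed from the parallel minor.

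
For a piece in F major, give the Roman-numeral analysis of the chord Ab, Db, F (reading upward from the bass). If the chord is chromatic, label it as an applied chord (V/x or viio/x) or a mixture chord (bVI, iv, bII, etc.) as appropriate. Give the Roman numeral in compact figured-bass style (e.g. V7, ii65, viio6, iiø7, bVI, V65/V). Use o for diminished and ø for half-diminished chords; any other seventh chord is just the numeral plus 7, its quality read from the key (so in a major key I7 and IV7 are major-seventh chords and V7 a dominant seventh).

bVI64

The pitches Db-F-Ab form a major triad rooted on Db.
Db is the lowered sixth degree of F major (diatonic 6 would be D). This is a major triad on the lowered sixth degree, borrowed from the parallel minor.
With Ab in the bass the chord is in second inversion, so the figured bass is 64.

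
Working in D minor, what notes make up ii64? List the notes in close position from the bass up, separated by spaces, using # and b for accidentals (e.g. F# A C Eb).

B E G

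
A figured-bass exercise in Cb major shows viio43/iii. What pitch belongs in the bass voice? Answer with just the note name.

Ab

The applied chord viio43/iii is rooted on D: D-F-Ab-Cb.
The figure 43 means second inversion — the fifth is in the bass.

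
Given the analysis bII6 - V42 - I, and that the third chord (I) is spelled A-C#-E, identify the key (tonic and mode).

A major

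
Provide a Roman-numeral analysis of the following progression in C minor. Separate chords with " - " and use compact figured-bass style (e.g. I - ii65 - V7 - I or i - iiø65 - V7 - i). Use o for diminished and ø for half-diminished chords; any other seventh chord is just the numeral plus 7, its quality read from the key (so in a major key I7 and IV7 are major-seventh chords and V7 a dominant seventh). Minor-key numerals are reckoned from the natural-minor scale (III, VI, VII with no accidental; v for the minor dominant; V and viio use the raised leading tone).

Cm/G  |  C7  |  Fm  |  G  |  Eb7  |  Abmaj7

i64 - V7/iv - iv - V - V7/VI - VI7

Cm/G: minor triad on C = scale degree 1 → i64.
C7: a dominant seventh chord on C, the applied dominant of iv → V7/iv.
Fm has root F, degree 4 in C minor, so iv.
G: root G is the dominant; major triad there is V.
Eb7: a dominant seventh chord on Eb, the applied dominant of VI → V7/VI.
Abmaj7: root Ab is the submediant; major seventh chord there is VI7.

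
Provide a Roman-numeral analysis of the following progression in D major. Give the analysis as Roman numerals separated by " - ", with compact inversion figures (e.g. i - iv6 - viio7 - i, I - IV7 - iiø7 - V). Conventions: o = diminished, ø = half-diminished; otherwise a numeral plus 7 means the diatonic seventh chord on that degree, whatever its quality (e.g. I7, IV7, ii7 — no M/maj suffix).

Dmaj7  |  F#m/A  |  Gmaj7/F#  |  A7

I7 - iii6 - IV42 - V7

Dmaj7: major seventh chord on D = scale degree 1 → I7.
F#m/A: root F# is the mediant; minor triad there is iii6.
Gmaj7/F#: major seventh chord on G = scale degree 4 → IV42.
A7: root A is the dominant; dominant seventh chord there is V7.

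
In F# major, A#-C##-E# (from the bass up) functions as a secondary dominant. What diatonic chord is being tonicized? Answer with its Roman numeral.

vi

The chord is a major triad on A#.
A dominant resolves down a perfect fifth: A# → D#. In F# major, D# is scale degree 6, i.e. vi.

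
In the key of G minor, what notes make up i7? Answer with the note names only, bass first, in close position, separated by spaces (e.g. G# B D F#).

G Bb D F

The numeral's case and figure indicate a minor seventh chord. In G minor its root, scale degree 1, is G.
Stacking thirds from G gives G-Bb-D-F.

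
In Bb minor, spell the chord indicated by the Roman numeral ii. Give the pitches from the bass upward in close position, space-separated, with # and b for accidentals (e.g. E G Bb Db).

ii is the minor supertonic, borrowed from the parallel major (the Dorian ii). In Bb minor that root is C.
So the chord is C-Eb-G.

C Eb G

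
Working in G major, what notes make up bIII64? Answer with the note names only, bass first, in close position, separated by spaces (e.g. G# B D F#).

F Bb D

bIII64 is a major triad on the lowered third degree, borrowed from the parallel minor. In G major that root is Bb.
So the chord is Bb-D-F, a major triad.
With the 64 figure the chord is in second inversion; from the bass F upward in close position it reads F-Bb-D.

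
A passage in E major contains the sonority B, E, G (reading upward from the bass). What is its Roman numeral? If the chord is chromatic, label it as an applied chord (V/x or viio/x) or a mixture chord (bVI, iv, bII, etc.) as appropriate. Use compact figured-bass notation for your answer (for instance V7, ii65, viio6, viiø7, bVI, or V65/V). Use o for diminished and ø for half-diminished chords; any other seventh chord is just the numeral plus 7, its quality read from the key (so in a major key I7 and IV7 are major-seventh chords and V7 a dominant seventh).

i64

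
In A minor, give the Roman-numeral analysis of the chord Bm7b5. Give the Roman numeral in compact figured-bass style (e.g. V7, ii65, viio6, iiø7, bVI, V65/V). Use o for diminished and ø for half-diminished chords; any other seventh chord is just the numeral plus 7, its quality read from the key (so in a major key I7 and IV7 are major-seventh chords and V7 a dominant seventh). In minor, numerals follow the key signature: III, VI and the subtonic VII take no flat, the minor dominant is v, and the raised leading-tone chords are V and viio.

Stacked in thirds the chord is B-D-F-A: a half-diminished seventh chord on B.
In A minor, B is the supertonic; the diatonic half-diminished seventh chord there is iiø7.

iiø7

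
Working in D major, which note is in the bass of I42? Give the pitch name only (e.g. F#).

C#

I in D major has root D; the chord is D-F#-A-C#.
The figure 42 means third inversion — the seventh is in the bass.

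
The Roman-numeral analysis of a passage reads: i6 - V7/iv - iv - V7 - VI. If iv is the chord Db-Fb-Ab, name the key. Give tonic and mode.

The chord Dbm is a minor triad rooted on Db; its label is iv.
iv on Db implies Db is the subdominant; that puts the tonic at Ab, and the lowercase numeral fits minor mode.

Ab minor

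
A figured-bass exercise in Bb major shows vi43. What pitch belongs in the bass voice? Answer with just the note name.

vi in Bb major has root G; the chord is G-Bb-D-F.
The figure 43 means second inversion — the fifth is in the bass.

D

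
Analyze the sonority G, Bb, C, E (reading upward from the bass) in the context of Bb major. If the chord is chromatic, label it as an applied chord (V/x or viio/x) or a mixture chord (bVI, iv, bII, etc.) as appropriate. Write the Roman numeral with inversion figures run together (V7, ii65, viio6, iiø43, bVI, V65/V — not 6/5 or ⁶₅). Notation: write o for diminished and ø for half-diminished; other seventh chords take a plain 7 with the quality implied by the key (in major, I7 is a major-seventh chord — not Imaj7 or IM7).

Stacked in thirds the chord is C-E-G-Bb: a dominant seventh chord on C.
C is not a diatonic chord root with this quality in Bb major, but it lies a perfect fifth above F (V), so the chord functions as an applied dominant of V.
With G in the bass the chord is in second inversion, so the figured bass is 43.

V43/V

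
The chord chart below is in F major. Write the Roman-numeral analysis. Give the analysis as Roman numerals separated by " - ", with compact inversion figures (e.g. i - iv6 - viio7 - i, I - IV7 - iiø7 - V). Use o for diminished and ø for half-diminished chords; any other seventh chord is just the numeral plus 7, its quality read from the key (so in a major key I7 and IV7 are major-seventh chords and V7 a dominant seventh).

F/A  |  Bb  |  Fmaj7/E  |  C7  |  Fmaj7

I6 - IV - I42 - V7 - I7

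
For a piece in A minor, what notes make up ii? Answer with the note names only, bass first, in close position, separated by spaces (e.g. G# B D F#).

B D F#

ii is the minor supertonic, borrowed from the parallel major (the Dorian ii). In A minor that root is B.
So the chord is B-D-F#.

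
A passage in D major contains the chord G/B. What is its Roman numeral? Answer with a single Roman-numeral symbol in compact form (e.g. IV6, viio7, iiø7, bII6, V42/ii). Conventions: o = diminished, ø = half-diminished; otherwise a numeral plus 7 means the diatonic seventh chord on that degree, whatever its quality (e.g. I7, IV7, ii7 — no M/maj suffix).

Stacked in thirds the chord is G-B-D: a major triad on G.
G is scale degree 4 in D major, and a major triad on that degree is written IV.
With B in the bass the chord is in first inversion, so the figured bass is 6.

IV6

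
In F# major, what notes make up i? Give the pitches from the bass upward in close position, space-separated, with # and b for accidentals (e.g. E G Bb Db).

F# A C#

Scale degree 1 in F# major is F#; here the chord built on it is altered to a minor triad. i is the minor tonic, borrowed from the parallel minor.
So the chord is F#-A-C#.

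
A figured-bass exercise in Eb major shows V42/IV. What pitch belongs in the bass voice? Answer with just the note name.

Db

The applied chord V42/IV is rooted on Eb: Eb-G-Bb-Db.
The figure 42 means third inversion — the seventh is in the bass.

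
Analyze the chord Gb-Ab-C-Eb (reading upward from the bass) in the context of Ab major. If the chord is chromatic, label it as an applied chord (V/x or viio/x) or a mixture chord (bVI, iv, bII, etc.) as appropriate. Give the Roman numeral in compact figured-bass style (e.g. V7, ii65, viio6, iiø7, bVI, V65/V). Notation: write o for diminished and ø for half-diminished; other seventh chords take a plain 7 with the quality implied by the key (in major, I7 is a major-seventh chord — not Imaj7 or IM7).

Stacked in thirds the chord is Ab-C-Eb-Gb: a dominant seventh chord on Ab.
Ab is not a diatonic chord root with this quality in Ab major, but it lies a perfect fifth above Db (IV), so the chord functions as an applied dominant of IV.
With Gb in the bass the chord is in third inversion, so the figured bass is 42.

V42/IV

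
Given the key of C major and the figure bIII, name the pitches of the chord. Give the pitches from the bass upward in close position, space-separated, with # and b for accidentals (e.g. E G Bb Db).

bIII is a major triad on the lowered third degree, borrowed from the parallel minor. In C major that root is Eb.
So the chord is Eb-G-Bb, a major triad.

Eb G Bb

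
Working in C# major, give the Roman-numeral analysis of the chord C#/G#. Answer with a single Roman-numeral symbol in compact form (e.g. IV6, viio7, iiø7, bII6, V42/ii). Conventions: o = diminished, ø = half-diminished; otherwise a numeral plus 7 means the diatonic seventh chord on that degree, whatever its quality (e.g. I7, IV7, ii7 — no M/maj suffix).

Stacked in thirds the chord is C#-E#-G#: a major triad on C#.
In C# major, C# is the tonic; the diatonic major triad there is I.
With G# in the bass the chord is in second inversion, so the figured bass is 64.

I64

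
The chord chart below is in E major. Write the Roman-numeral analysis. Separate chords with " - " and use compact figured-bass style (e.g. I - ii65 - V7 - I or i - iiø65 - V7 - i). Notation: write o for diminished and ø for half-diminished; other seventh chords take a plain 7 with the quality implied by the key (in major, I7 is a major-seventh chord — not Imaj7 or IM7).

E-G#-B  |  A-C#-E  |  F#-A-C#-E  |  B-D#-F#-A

E-G#-B has root E, degree 1 in E major, so I.
A-C#-E: major triad on A = scale degree 4 → IV.
F#-A-C#-E: minor seventh chord on F# = scale degree 2 → ii7.
B-D#-F#-A has root B, degree 5 in E major, so V7.

I - IV - ii7 - V7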